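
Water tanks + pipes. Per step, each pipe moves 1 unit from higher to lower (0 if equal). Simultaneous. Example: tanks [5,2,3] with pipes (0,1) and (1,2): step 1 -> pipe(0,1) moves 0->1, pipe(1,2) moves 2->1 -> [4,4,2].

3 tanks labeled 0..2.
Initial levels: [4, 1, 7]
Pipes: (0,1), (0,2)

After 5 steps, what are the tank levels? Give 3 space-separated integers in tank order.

Step 1: flows [0->1,2->0] -> levels [4 2 6]
Step 2: flows [0->1,2->0] -> levels [4 3 5]
Step 3: flows [0->1,2->0] -> levels [4 4 4]
Step 4: flows [0=1,0=2] -> levels [4 4 4]
  -> stable; steps 5..5 unchanged -> [4 4 4]

Answer: 4 4 4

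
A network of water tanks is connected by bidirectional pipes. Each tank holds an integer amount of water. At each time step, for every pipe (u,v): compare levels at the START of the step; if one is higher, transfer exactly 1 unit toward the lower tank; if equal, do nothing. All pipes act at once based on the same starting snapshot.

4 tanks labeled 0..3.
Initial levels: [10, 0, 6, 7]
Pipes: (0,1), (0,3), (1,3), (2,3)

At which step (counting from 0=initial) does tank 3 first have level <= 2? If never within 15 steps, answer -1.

Step 1: flows [0->1,0->3,3->1,3->2] -> levels [8 2 7 6]
Step 2: flows [0->1,0->3,3->1,2->3] -> levels [6 4 6 7]
Step 3: flows [0->1,3->0,3->1,3->2] -> levels [6 6 7 4]
Step 4: flows [0=1,0->3,1->3,2->3] -> levels [5 5 6 7]
Step 5: flows [0=1,3->0,3->1,3->2] -> levels [6 6 7 4]
  -> period-2 cycle (repeats step 3); tank 3 never drops to <=2
Tank 3 never reaches <=2 within 15 steps

Answer: -1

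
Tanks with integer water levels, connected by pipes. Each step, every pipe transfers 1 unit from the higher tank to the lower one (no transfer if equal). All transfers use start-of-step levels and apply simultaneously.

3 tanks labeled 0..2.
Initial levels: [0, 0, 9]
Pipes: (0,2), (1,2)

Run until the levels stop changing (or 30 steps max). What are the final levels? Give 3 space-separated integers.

Answer: 3 3 3

Derivation:
Step 1: flows [2->0,2->1] -> levels [1 1 7]
Step 2: flows [2->0,2->1] -> levels [2 2 5]
Step 3: flows [2->0,2->1] -> levels [3 3 3]
Step 4: flows [0=2,1=2] -> levels [3 3 3]
  -> stable (no change)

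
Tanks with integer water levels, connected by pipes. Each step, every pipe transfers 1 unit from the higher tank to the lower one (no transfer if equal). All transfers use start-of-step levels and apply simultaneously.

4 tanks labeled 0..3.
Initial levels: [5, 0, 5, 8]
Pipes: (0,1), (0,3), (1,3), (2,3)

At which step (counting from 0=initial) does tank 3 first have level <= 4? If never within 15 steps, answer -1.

Answer: 3

Derivation:
Step 1: flows [0->1,3->0,3->1,3->2] -> levels [5 2 6 5]
Step 2: flows [0->1,0=3,3->1,2->3] -> levels [4 4 5 5]
Step 3: flows [0=1,3->0,3->1,2=3] -> levels [5 5 5 3]
Tank 3 first reaches <=4 at step 3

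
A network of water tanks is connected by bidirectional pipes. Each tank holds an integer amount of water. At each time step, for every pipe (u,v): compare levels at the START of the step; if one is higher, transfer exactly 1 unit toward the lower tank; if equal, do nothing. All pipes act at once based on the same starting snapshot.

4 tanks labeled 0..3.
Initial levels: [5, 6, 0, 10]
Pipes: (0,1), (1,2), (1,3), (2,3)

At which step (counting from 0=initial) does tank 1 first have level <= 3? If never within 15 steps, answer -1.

Step 1: flows [1->0,1->2,3->1,3->2] -> levels [6 5 2 8]
Step 2: flows [0->1,1->2,3->1,3->2] -> levels [5 6 4 6]
Step 3: flows [1->0,1->2,1=3,3->2] -> levels [6 4 6 5]
Step 4: flows [0->1,2->1,3->1,2->3] -> levels [5 7 4 5]
Step 5: flows [1->0,1->2,1->3,3->2] -> levels [6 4 6 5]
  -> period-2 cycle (repeats step 3); tank 1 never drops to <=3
Tank 1 never reaches <=3 within 15 steps

Answer: -1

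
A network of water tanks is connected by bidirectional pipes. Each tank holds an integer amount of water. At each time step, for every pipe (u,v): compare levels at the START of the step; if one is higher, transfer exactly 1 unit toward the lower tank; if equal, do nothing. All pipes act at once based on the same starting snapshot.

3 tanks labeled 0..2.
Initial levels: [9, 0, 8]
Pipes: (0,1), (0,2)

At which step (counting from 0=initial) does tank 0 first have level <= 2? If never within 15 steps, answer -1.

Answer: -1

Derivation:
Step 1: flows [0->1,0->2] -> levels [7 1 9]
Step 2: flows [0->1,2->0] -> levels [7 2 8]
Step 3: flows [0->1,2->0] -> levels [7 3 7]
Step 4: flows [0->1,0=2] -> levels [6 4 7]
Step 5: flows [0->1,2->0] -> levels [6 5 6]
Step 6: flows [0->1,0=2] -> levels [5 6 6]
Step 7: flows [1->0,2->0] -> levels [7 5 5]
Step 8: flows [0->1,0->2] -> levels [5 6 6]
  -> period-2 cycle (repeats step 6); tank 0 never drops to <=2
Tank 0 never reaches <=2 within 15 steps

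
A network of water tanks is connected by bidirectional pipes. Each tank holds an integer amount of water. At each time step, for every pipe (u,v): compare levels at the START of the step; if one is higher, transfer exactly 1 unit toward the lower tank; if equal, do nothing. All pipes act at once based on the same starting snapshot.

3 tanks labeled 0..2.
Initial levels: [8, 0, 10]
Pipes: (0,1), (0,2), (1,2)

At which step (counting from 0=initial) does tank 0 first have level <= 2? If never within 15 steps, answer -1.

Answer: -1

Derivation:
Step 1: flows [0->1,2->0,2->1] -> levels [8 2 8]
Step 2: flows [0->1,0=2,2->1] -> levels [7 4 7]
Step 3: flows [0->1,0=2,2->1] -> levels [6 6 6]
Step 4: flows [0=1,0=2,1=2] -> levels [6 6 6]
  -> stable; tank 0 stays at 6 > 2
Tank 0 never reaches <=2 within 15 steps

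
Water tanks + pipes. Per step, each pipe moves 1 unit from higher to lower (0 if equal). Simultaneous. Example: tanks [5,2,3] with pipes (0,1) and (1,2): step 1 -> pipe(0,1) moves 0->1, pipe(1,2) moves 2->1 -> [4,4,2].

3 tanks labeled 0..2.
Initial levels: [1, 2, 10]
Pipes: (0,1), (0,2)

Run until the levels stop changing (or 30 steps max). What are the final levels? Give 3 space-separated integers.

Step 1: flows [1->0,2->0] -> levels [3 1 9]
Step 2: flows [0->1,2->0] -> levels [3 2 8]
Step 3: flows [0->1,2->0] -> levels [3 3 7]
Step 4: flows [0=1,2->0] -> levels [4 3 6]
Step 5: flows [0->1,2->0] -> levels [4 4 5]
Step 6: flows [0=1,2->0] -> levels [5 4 4]
Step 7: flows [0->1,0->2] -> levels [3 5 5]
Step 8: flows [1->0,2->0] -> levels [5 4 4]
  -> period-2 cycle: step 8 state = step 6 state; never stabilizes
  -> state at step 30: (30-6) mod 2 = 0, same as step 6 -> [5 4 4]

Answer: 5 4 4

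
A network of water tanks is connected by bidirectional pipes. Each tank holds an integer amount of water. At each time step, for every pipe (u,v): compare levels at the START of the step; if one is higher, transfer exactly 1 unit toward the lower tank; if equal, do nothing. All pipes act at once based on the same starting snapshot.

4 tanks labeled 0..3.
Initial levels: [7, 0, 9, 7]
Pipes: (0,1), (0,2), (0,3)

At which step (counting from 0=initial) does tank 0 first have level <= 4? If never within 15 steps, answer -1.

Step 1: flows [0->1,2->0,0=3] -> levels [7 1 8 7]
Step 2: flows [0->1,2->0,0=3] -> levels [7 2 7 7]
Step 3: flows [0->1,0=2,0=3] -> levels [6 3 7 7]
Step 4: flows [0->1,2->0,3->0] -> levels [7 4 6 6]
Step 5: flows [0->1,0->2,0->3] -> levels [4 5 7 7]
Tank 0 first reaches <=4 at step 5

Answer: 5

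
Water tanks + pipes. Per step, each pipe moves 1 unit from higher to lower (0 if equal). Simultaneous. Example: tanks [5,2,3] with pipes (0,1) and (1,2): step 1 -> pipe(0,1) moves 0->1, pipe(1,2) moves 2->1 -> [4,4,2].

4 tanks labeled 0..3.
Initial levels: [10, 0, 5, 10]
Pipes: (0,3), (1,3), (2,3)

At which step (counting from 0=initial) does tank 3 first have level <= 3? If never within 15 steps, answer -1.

Step 1: flows [0=3,3->1,3->2] -> levels [10 1 6 8]
Step 2: flows [0->3,3->1,3->2] -> levels [9 2 7 7]
Step 3: flows [0->3,3->1,2=3] -> levels [8 3 7 7]
Step 4: flows [0->3,3->1,2=3] -> levels [7 4 7 7]
Step 5: flows [0=3,3->1,2=3] -> levels [7 5 7 6]
Step 6: flows [0->3,3->1,2->3] -> levels [6 6 6 7]
Step 7: flows [3->0,3->1,3->2] -> levels [7 7 7 4]
Step 8: flows [0->3,1->3,2->3] -> levels [6 6 6 7]
  -> period-2 cycle (repeats step 6); tank 3 never drops to <=3
Tank 3 never reaches <=3 within 15 steps

Answer: -1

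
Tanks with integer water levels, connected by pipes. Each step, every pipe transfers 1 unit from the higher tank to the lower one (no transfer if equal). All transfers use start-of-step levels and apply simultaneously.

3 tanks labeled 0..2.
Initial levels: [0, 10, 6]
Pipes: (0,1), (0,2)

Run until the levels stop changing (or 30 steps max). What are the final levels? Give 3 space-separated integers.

Step 1: flows [1->0,2->0] -> levels [2 9 5]
Step 2: flows [1->0,2->0] -> levels [4 8 4]
Step 3: flows [1->0,0=2] -> levels [5 7 4]
Step 4: flows [1->0,0->2] -> levels [5 6 5]
Step 5: flows [1->0,0=2] -> levels [6 5 5]
Step 6: flows [0->1,0->2] -> levels [4 6 6]
Step 7: flows [1->0,2->0] -> levels [6 5 5]
  -> period-2 cycle: step 7 state = step 5 state; never stabilizes
  -> state at step 30: (30-5) mod 2 = 1, same as step 6 -> [4 6 6]

Answer: 4 6 6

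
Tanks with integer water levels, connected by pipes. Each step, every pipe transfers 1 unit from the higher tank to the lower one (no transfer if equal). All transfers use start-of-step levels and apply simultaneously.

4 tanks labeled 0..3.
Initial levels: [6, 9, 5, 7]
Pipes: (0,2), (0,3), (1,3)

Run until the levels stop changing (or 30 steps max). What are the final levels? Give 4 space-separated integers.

Answer: 8 7 6 6

Derivation:
Step 1: flows [0->2,3->0,1->3] -> levels [6 8 6 7]
Step 2: flows [0=2,3->0,1->3] -> levels [7 7 6 7]
Step 3: flows [0->2,0=3,1=3] -> levels [6 7 7 7]
Step 4: flows [2->0,3->0,1=3] -> levels [8 7 6 6]
Step 5: flows [0->2,0->3,1->3] -> levels [6 6 7 8]
Step 6: flows [2->0,3->0,3->1] -> levels [8 7 6 6]
  -> period-2 cycle: step 6 state = step 4 state; never stabilizes
  -> state at step 30: (30-4) mod 2 = 0, same as step 4 -> [8 7 6 6]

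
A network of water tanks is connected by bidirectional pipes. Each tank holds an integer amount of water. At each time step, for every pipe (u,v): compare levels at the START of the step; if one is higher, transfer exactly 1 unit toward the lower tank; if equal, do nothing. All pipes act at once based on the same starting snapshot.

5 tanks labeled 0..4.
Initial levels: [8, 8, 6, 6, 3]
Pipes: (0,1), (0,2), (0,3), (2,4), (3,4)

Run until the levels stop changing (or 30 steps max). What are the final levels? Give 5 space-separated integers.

Answer: 8 6 5 5 7

Derivation:
Step 1: flows [0=1,0->2,0->3,2->4,3->4] -> levels [6 8 6 6 5]
Step 2: flows [1->0,0=2,0=3,2->4,3->4] -> levels [7 7 5 5 7]
Step 3: flows [0=1,0->2,0->3,4->2,4->3] -> levels [5 7 7 7 5]
Step 4: flows [1->0,2->0,3->0,2->4,3->4] -> levels [8 6 5 5 7]
Step 5: flows [0->1,0->2,0->3,4->2,4->3] -> levels [5 7 7 7 5]
  -> period-2 cycle: step 5 state = step 3 state; never stabilizes
  -> state at step 30: (30-3) mod 2 = 1, same as step 4 -> [8 6 5 5 7]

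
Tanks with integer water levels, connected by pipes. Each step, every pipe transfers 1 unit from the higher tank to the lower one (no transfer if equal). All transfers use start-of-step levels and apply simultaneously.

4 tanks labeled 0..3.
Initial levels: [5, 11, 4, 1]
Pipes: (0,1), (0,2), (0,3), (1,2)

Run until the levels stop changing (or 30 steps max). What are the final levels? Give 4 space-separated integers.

Step 1: flows [1->0,0->2,0->3,1->2] -> levels [4 9 6 2]
Step 2: flows [1->0,2->0,0->3,1->2] -> levels [5 7 6 3]
Step 3: flows [1->0,2->0,0->3,1->2] -> levels [6 5 6 4]
Step 4: flows [0->1,0=2,0->3,2->1] -> levels [4 7 5 5]
Step 5: flows [1->0,2->0,3->0,1->2] -> levels [7 5 5 4]
Step 6: flows [0->1,0->2,0->3,1=2] -> levels [4 6 6 5]
Step 7: flows [1->0,2->0,3->0,1=2] -> levels [7 5 5 4]
  -> period-2 cycle: step 7 state = step 5 state; never stabilizes
  -> state at step 30: (30-5) mod 2 = 1, same as step 6 -> [4 6 6 5]

Answer: 4 6 6 5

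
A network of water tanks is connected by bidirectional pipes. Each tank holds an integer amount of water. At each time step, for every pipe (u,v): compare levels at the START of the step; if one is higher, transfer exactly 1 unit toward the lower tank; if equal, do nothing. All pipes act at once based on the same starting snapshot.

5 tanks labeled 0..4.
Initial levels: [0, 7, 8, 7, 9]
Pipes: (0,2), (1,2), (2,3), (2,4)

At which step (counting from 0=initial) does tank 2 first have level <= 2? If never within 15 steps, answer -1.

Step 1: flows [2->0,2->1,2->3,4->2] -> levels [1 8 6 8 8]
Step 2: flows [2->0,1->2,3->2,4->2] -> levels [2 7 8 7 7]
Step 3: flows [2->0,2->1,2->3,2->4] -> levels [3 8 4 8 8]
Step 4: flows [2->0,1->2,3->2,4->2] -> levels [4 7 6 7 7]
Step 5: flows [2->0,1->2,3->2,4->2] -> levels [5 6 8 6 6]
Step 6: flows [2->0,2->1,2->3,2->4] -> levels [6 7 4 7 7]
Step 7: flows [0->2,1->2,3->2,4->2] -> levels [5 6 8 6 6]
  -> period-2 cycle (repeats step 5); tank 2 never drops to <=2
Tank 2 never reaches <=2 within 15 steps

Answer: -1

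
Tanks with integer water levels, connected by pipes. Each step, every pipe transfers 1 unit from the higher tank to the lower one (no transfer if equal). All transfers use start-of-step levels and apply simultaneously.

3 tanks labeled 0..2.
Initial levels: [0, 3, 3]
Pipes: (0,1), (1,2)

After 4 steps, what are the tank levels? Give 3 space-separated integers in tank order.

Answer: 2 2 2

Derivation:
Step 1: flows [1->0,1=2] -> levels [1 2 3]
Step 2: flows [1->0,2->1] -> levels [2 2 2]
Step 3: flows [0=1,1=2] -> levels [2 2 2]
  -> stable; steps 4..4 unchanged -> [2 2 2]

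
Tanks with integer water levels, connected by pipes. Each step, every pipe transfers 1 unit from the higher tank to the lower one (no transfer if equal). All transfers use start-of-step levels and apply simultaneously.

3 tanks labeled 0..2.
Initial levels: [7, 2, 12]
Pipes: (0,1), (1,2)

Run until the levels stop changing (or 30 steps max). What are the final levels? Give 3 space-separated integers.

Step 1: flows [0->1,2->1] -> levels [6 4 11]
Step 2: flows [0->1,2->1] -> levels [5 6 10]
Step 3: flows [1->0,2->1] -> levels [6 6 9]
Step 4: flows [0=1,2->1] -> levels [6 7 8]
Step 5: flows [1->0,2->1] -> levels [7 7 7]
Step 6: flows [0=1,1=2] -> levels [7 7 7]
  -> stable (no change)

Answer: 7 7 7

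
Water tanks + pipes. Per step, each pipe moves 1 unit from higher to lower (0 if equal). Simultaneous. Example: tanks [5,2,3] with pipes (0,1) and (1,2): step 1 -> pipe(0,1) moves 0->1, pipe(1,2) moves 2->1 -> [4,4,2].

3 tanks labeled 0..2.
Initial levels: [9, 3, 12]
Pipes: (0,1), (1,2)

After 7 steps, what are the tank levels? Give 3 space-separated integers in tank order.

Answer: 8 8 8

Derivation:
Step 1: flows [0->1,2->1] -> levels [8 5 11]
Step 2: flows [0->1,2->1] -> levels [7 7 10]
Step 3: flows [0=1,2->1] -> levels [7 8 9]
Step 4: flows [1->0,2->1] -> levels [8 8 8]
Step 5: flows [0=1,1=2] -> levels [8 8 8]
  -> stable; steps 6..7 unchanged -> [8 8 8]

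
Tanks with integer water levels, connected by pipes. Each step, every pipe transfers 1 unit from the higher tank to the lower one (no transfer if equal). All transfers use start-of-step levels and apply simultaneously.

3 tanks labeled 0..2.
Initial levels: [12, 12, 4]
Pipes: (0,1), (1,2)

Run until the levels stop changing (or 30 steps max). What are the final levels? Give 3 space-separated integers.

Answer: 9 10 9

Derivation:
Step 1: flows [0=1,1->2] -> levels [12 11 5]
Step 2: flows [0->1,1->2] -> levels [11 11 6]
Step 3: flows [0=1,1->2] -> levels [11 10 7]
Step 4: flows [0->1,1->2] -> levels [10 10 8]
Step 5: flows [0=1,1->2] -> levels [10 9 9]
Step 6: flows [0->1,1=2] -> levels [9 10 9]
Step 7: flows [1->0,1->2] -> levels [10 8 10]
Step 8: flows [0->1,2->1] -> levels [9 10 9]
  -> period-2 cycle: step 8 state = step 6 state; never stabilizes
  -> state at step 30: (30-6) mod 2 = 0, same as step 6 -> [9 10 9]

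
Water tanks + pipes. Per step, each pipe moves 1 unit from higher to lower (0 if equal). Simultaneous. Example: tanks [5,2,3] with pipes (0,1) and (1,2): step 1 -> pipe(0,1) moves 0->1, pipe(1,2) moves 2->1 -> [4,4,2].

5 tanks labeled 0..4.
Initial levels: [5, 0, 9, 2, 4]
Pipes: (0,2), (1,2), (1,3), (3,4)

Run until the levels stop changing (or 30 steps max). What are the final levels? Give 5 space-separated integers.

Step 1: flows [2->0,2->1,3->1,4->3] -> levels [6 2 7 2 3]
Step 2: flows [2->0,2->1,1=3,4->3] -> levels [7 3 5 3 2]
Step 3: flows [0->2,2->1,1=3,3->4] -> levels [6 4 5 2 3]
Step 4: flows [0->2,2->1,1->3,4->3] -> levels [5 4 5 4 2]
Step 5: flows [0=2,2->1,1=3,3->4] -> levels [5 5 4 3 3]
Step 6: flows [0->2,1->2,1->3,3=4] -> levels [4 3 6 4 3]
Step 7: flows [2->0,2->1,3->1,3->4] -> levels [5 5 4 2 4]
Step 8: flows [0->2,1->2,1->3,4->3] -> levels [4 3 6 4 3]
  -> period-2 cycle: step 8 state = step 6 state; never stabilizes
  -> state at step 30: (30-6) mod 2 = 0, same as step 6 -> [4 3 6 4 3]

Answer: 4 3 6 4 3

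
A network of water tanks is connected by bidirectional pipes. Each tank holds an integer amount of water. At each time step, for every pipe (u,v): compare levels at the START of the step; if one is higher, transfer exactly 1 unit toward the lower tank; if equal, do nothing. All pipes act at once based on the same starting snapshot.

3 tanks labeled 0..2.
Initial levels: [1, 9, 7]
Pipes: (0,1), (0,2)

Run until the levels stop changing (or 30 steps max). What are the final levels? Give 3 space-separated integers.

Answer: 5 6 6

Derivation:
Step 1: flows [1->0,2->0] -> levels [3 8 6]
Step 2: flows [1->0,2->0] -> levels [5 7 5]
Step 3: flows [1->0,0=2] -> levels [6 6 5]
Step 4: flows [0=1,0->2] -> levels [5 6 6]
Step 5: flows [1->0,2->0] -> levels [7 5 5]
Step 6: flows [0->1,0->2] -> levels [5 6 6]
  -> period-2 cycle: step 6 state = step 4 state; never stabilizes
  -> state at step 30: (30-4) mod 2 = 0, same as step 4 -> [5 6 6]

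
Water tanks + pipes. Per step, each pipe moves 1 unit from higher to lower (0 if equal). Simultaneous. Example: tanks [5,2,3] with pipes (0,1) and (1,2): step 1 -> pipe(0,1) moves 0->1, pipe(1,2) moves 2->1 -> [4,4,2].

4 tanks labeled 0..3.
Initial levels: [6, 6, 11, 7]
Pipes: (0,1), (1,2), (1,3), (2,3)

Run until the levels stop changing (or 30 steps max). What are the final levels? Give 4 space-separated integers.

Answer: 8 6 8 8

Derivation:
Step 1: flows [0=1,2->1,3->1,2->3] -> levels [6 8 9 7]
Step 2: flows [1->0,2->1,1->3,2->3] -> levels [7 7 7 9]
Step 3: flows [0=1,1=2,3->1,3->2] -> levels [7 8 8 7]
Step 4: flows [1->0,1=2,1->3,2->3] -> levels [8 6 7 9]
Step 5: flows [0->1,2->1,3->1,3->2] -> levels [7 9 7 7]
Step 6: flows [1->0,1->2,1->3,2=3] -> levels [8 6 8 8]
Step 7: flows [0->1,2->1,3->1,2=3] -> levels [7 9 7 7]
  -> period-2 cycle: step 7 state = step 5 state; never stabilizes
  -> state at step 30: (30-5) mod 2 = 1, same as step 6 -> [8 6 8 8]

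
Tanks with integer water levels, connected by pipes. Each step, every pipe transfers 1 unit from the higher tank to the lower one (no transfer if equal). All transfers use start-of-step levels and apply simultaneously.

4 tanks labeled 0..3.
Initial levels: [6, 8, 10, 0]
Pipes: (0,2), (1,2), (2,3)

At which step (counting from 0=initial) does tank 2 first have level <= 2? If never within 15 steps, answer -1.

Step 1: flows [2->0,2->1,2->3] -> levels [7 9 7 1]
Step 2: flows [0=2,1->2,2->3] -> levels [7 8 7 2]
Step 3: flows [0=2,1->2,2->3] -> levels [7 7 7 3]
Step 4: flows [0=2,1=2,2->3] -> levels [7 7 6 4]
Step 5: flows [0->2,1->2,2->3] -> levels [6 6 7 5]
Step 6: flows [2->0,2->1,2->3] -> levels [7 7 4 6]
Step 7: flows [0->2,1->2,3->2] -> levels [6 6 7 5]
  -> period-2 cycle (repeats step 5); tank 2 never drops to <=2
Tank 2 never reaches <=2 within 15 steps

Answer: -1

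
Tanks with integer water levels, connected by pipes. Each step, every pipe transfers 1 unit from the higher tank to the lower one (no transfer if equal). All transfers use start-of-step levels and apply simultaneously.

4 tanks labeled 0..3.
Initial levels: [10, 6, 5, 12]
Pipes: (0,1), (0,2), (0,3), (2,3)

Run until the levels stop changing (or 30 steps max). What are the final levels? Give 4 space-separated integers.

Answer: 7 9 9 8

Derivation:
Step 1: flows [0->1,0->2,3->0,3->2] -> levels [9 7 7 10]
Step 2: flows [0->1,0->2,3->0,3->2] -> levels [8 8 9 8]
Step 3: flows [0=1,2->0,0=3,2->3] -> levels [9 8 7 9]
Step 4: flows [0->1,0->2,0=3,3->2] -> levels [7 9 9 8]
Step 5: flows [1->0,2->0,3->0,2->3] -> levels [10 8 7 8]
Step 6: flows [0->1,0->2,0->3,3->2] -> levels [7 9 9 8]
  -> period-2 cycle: step 6 state = step 4 state; never stabilizes
  -> state at step 30: (30-4) mod 2 = 0, same as step 4 -> [7 9 9 8]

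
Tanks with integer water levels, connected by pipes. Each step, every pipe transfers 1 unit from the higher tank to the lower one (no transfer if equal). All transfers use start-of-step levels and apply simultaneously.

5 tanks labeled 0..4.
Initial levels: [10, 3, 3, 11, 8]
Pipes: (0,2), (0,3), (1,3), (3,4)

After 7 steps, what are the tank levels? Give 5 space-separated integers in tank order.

Answer: 8 7 6 6 8

Derivation:
Step 1: flows [0->2,3->0,3->1,3->4] -> levels [10 4 4 8 9]
Step 2: flows [0->2,0->3,3->1,4->3] -> levels [8 5 5 9 8]
Step 3: flows [0->2,3->0,3->1,3->4] -> levels [8 6 6 6 9]
Step 4: flows [0->2,0->3,1=3,4->3] -> levels [6 6 7 8 8]
Step 5: flows [2->0,3->0,3->1,3=4] -> levels [8 7 6 6 8]
Step 6: flows [0->2,0->3,1->3,4->3] -> levels [6 6 7 9 7]
Step 7: flows [2->0,3->0,3->1,3->4] -> levels [8 7 6 6 8]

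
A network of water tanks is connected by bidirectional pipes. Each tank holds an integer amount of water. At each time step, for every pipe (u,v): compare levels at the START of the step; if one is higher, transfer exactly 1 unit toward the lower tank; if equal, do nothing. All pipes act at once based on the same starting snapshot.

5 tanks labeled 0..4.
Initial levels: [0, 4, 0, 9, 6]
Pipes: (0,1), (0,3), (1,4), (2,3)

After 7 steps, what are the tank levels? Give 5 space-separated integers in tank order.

Step 1: flows [1->0,3->0,4->1,3->2] -> levels [2 4 1 7 5]
Step 2: flows [1->0,3->0,4->1,3->2] -> levels [4 4 2 5 4]
Step 3: flows [0=1,3->0,1=4,3->2] -> levels [5 4 3 3 4]
Step 4: flows [0->1,0->3,1=4,2=3] -> levels [3 5 3 4 4]
Step 5: flows [1->0,3->0,1->4,3->2] -> levels [5 3 4 2 5]
Step 6: flows [0->1,0->3,4->1,2->3] -> levels [3 5 3 4 4]
  -> period-2 cycle: step 6 state = step 4 state
  -> state at step 7: (7-4) mod 2 = 1, same as step 5 -> [5 3 4 2 5]

Answer: 5 3 4 2 5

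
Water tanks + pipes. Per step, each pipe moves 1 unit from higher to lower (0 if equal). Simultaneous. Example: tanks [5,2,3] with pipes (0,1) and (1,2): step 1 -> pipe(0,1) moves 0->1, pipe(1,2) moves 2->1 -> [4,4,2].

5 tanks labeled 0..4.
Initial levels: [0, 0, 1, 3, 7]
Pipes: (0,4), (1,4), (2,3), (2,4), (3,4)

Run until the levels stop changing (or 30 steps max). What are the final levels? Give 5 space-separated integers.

Answer: 2 2 3 3 1

Derivation:
Step 1: flows [4->0,4->1,3->2,4->2,4->3] -> levels [1 1 3 3 3]
Step 2: flows [4->0,4->1,2=3,2=4,3=4] -> levels [2 2 3 3 1]
Step 3: flows [0->4,1->4,2=3,2->4,3->4] -> levels [1 1 2 2 5]
Step 4: flows [4->0,4->1,2=3,4->2,4->3] -> levels [2 2 3 3 1]
  -> period-2 cycle: step 4 state = step 2 state; never stabilizes
  -> state at step 30: (30-2) mod 2 = 0, same as step 2 -> [2 2 3 3 1]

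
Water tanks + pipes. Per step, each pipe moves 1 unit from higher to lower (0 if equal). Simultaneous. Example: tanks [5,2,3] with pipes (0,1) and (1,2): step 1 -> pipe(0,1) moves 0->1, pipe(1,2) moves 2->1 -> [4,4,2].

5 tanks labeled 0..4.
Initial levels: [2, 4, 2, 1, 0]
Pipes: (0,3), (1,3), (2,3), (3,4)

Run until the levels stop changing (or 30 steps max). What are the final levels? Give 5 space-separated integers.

Step 1: flows [0->3,1->3,2->3,3->4] -> levels [1 3 1 3 1]
Step 2: flows [3->0,1=3,3->2,3->4] -> levels [2 3 2 0 2]
Step 3: flows [0->3,1->3,2->3,4->3] -> levels [1 2 1 4 1]
Step 4: flows [3->0,3->1,3->2,3->4] -> levels [2 3 2 0 2]
  -> period-2 cycle: step 4 state = step 2 state; never stabilizes
  -> state at step 30: (30-2) mod 2 = 0, same as step 2 -> [2 3 2 0 2]

Answer: 2 3 2 0 2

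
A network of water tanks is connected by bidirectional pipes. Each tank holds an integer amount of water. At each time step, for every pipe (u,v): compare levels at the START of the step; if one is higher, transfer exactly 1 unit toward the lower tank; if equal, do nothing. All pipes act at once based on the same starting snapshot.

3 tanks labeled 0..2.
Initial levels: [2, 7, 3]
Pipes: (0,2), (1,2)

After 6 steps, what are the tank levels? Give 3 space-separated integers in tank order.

Step 1: flows [2->0,1->2] -> levels [3 6 3]
Step 2: flows [0=2,1->2] -> levels [3 5 4]
Step 3: flows [2->0,1->2] -> levels [4 4 4]
Step 4: flows [0=2,1=2] -> levels [4 4 4]
  -> stable; steps 5..6 unchanged -> [4 4 4]

Answer: 4 4 4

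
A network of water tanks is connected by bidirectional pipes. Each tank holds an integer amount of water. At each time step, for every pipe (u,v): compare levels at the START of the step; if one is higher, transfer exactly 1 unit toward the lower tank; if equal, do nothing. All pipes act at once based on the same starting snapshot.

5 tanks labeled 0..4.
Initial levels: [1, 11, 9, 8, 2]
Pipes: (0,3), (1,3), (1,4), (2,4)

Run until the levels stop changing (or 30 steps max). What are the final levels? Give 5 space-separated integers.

Answer: 6 7 7 5 6

Derivation:
Step 1: flows [3->0,1->3,1->4,2->4] -> levels [2 9 8 8 4]
Step 2: flows [3->0,1->3,1->4,2->4] -> levels [3 7 7 8 6]
Step 3: flows [3->0,3->1,1->4,2->4] -> levels [4 7 6 6 8]
Step 4: flows [3->0,1->3,4->1,4->2] -> levels [5 7 7 6 6]
Step 5: flows [3->0,1->3,1->4,2->4] -> levels [6 5 6 6 8]
Step 6: flows [0=3,3->1,4->1,4->2] -> levels [6 7 7 5 6]
Step 7: flows [0->3,1->3,1->4,2->4] -> levels [5 5 6 7 8]
Step 8: flows [3->0,3->1,4->1,4->2] -> levels [6 7 7 5 6]
  -> period-2 cycle: step 8 state = step 6 state; never stabilizes
  -> state at step 30: (30-6) mod 2 = 0, same as step 6 -> [6 7 7 5 6]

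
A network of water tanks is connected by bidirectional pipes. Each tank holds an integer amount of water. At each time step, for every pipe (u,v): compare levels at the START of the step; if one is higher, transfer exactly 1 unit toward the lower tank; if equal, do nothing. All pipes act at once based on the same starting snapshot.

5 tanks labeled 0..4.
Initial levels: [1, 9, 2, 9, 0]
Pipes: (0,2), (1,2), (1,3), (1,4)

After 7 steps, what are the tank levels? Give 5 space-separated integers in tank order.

Step 1: flows [2->0,1->2,1=3,1->4] -> levels [2 7 2 9 1]
Step 2: flows [0=2,1->2,3->1,1->4] -> levels [2 6 3 8 2]
Step 3: flows [2->0,1->2,3->1,1->4] -> levels [3 5 3 7 3]
Step 4: flows [0=2,1->2,3->1,1->4] -> levels [3 4 4 6 4]
Step 5: flows [2->0,1=2,3->1,1=4] -> levels [4 5 3 5 4]
Step 6: flows [0->2,1->2,1=3,1->4] -> levels [3 3 5 5 5]
Step 7: flows [2->0,2->1,3->1,4->1] -> levels [4 6 3 4 4]

Answer: 4 6 3 4 4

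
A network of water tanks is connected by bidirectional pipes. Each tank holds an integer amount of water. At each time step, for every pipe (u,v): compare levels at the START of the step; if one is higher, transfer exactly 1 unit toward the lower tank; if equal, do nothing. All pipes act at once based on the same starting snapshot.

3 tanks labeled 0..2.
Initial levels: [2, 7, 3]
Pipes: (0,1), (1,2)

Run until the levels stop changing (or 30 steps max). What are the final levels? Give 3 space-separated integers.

Answer: 4 3 5

Derivation:
Step 1: flows [1->0,1->2] -> levels [3 5 4]
Step 2: flows [1->0,1->2] -> levels [4 3 5]
Step 3: flows [0->1,2->1] -> levels [3 5 4]
  -> period-2 cycle: step 3 state = step 1 state; never stabilizes
  -> state at step 30: (30-1) mod 2 = 1, same as step 2 -> [4 3 5]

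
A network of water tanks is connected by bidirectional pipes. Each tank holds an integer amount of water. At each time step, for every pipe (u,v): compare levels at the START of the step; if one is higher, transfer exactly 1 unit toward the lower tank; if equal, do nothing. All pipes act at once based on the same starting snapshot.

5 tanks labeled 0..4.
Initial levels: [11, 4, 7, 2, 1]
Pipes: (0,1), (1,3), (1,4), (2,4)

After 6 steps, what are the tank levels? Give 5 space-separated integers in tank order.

Answer: 5 6 5 5 4

Derivation:
Step 1: flows [0->1,1->3,1->4,2->4] -> levels [10 3 6 3 3]
Step 2: flows [0->1,1=3,1=4,2->4] -> levels [9 4 5 3 4]
Step 3: flows [0->1,1->3,1=4,2->4] -> levels [8 4 4 4 5]
Step 4: flows [0->1,1=3,4->1,4->2] -> levels [7 6 5 4 3]
Step 5: flows [0->1,1->3,1->4,2->4] -> levels [6 5 4 5 5]
Step 6: flows [0->1,1=3,1=4,4->2] -> levels [5 6 5 5 4]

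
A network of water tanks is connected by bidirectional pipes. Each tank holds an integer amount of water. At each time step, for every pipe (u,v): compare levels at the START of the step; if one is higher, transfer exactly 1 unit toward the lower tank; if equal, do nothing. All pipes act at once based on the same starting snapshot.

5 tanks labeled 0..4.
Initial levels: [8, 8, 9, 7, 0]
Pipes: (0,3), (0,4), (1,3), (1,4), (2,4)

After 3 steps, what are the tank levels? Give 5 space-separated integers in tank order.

Answer: 7 7 6 5 7

Derivation:
Step 1: flows [0->3,0->4,1->3,1->4,2->4] -> levels [6 6 8 9 3]
Step 2: flows [3->0,0->4,3->1,1->4,2->4] -> levels [6 6 7 7 6]
Step 3: flows [3->0,0=4,3->1,1=4,2->4] -> levels [7 7 6 5 7]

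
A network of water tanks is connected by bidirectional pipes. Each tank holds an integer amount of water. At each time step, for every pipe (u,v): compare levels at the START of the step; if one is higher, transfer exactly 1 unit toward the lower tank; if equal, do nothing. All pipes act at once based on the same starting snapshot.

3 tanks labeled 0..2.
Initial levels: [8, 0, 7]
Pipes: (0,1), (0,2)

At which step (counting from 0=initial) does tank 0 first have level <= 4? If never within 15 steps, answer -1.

Step 1: flows [0->1,0->2] -> levels [6 1 8]
Step 2: flows [0->1,2->0] -> levels [6 2 7]
Step 3: flows [0->1,2->0] -> levels [6 3 6]
Step 4: flows [0->1,0=2] -> levels [5 4 6]
Step 5: flows [0->1,2->0] -> levels [5 5 5]
Step 6: flows [0=1,0=2] -> levels [5 5 5]
  -> stable; tank 0 stays at 5 > 4
Tank 0 never reaches <=4 within 15 steps

Answer: -1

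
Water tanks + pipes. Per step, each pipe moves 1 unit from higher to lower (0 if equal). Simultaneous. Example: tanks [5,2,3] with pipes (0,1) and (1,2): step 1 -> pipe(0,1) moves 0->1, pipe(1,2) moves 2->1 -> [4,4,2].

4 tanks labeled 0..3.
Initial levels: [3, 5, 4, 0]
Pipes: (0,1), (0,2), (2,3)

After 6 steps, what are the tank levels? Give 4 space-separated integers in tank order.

Answer: 4 3 2 3

Derivation:
Step 1: flows [1->0,2->0,2->3] -> levels [5 4 2 1]
Step 2: flows [0->1,0->2,2->3] -> levels [3 5 2 2]
Step 3: flows [1->0,0->2,2=3] -> levels [3 4 3 2]
Step 4: flows [1->0,0=2,2->3] -> levels [4 3 2 3]
Step 5: flows [0->1,0->2,3->2] -> levels [2 4 4 2]
Step 6: flows [1->0,2->0,2->3] -> levels [4 3 2 3]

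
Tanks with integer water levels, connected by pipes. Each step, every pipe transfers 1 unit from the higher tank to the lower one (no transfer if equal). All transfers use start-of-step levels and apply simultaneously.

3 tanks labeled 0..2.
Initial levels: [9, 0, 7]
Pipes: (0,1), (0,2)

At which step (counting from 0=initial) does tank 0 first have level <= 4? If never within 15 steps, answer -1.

Answer: 7

Derivation:
Step 1: flows [0->1,0->2] -> levels [7 1 8]
Step 2: flows [0->1,2->0] -> levels [7 2 7]
Step 3: flows [0->1,0=2] -> levels [6 3 7]
Step 4: flows [0->1,2->0] -> levels [6 4 6]
Step 5: flows [0->1,0=2] -> levels [5 5 6]
Step 6: flows [0=1,2->0] -> levels [6 5 5]
Step 7: flows [0->1,0->2] -> levels [4 6 6]
Tank 0 first reaches <=4 at step 7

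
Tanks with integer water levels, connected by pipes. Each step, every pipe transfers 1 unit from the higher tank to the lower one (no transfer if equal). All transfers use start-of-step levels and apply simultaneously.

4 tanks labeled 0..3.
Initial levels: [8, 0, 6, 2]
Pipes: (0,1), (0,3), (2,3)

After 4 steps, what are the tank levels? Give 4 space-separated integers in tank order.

Answer: 3 4 4 5

Derivation:
Step 1: flows [0->1,0->3,2->3] -> levels [6 1 5 4]
Step 2: flows [0->1,0->3,2->3] -> levels [4 2 4 6]
Step 3: flows [0->1,3->0,3->2] -> levels [4 3 5 4]
Step 4: flows [0->1,0=3,2->3] -> levels [3 4 4 5]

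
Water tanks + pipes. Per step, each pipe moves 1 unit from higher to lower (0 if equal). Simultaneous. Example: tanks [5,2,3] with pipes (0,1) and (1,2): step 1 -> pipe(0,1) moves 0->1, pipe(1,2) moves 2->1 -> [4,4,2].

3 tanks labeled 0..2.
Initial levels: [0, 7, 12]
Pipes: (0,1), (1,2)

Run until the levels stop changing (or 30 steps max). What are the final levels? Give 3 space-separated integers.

Step 1: flows [1->0,2->1] -> levels [1 7 11]
Step 2: flows [1->0,2->1] -> levels [2 7 10]
Step 3: flows [1->0,2->1] -> levels [3 7 9]
Step 4: flows [1->0,2->1] -> levels [4 7 8]
Step 5: flows [1->0,2->1] -> levels [5 7 7]
Step 6: flows [1->0,1=2] -> levels [6 6 7]
Step 7: flows [0=1,2->1] -> levels [6 7 6]
Step 8: flows [1->0,1->2] -> levels [7 5 7]
Step 9: flows [0->1,2->1] -> levels [6 7 6]
  -> period-2 cycle: step 9 state = step 7 state; never stabilizes
  -> state at step 30: (30-7) mod 2 = 1, same as step 8 -> [7 5 7]

Answer: 7 5 7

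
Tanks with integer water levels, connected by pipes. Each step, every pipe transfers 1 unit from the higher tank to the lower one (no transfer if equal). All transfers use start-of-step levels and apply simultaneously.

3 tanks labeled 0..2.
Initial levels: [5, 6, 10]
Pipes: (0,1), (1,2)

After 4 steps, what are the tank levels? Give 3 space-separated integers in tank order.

Answer: 7 7 7

Derivation:
Step 1: flows [1->0,2->1] -> levels [6 6 9]
Step 2: flows [0=1,2->1] -> levels [6 7 8]
Step 3: flows [1->0,2->1] -> levels [7 7 7]
Step 4: flows [0=1,1=2] -> levels [7 7 7]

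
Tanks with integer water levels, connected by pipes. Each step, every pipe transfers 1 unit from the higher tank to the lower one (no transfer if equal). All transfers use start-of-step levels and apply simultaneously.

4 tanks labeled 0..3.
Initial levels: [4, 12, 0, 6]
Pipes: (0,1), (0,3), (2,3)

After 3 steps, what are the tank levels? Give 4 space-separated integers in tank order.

Step 1: flows [1->0,3->0,3->2] -> levels [6 11 1 4]
Step 2: flows [1->0,0->3,3->2] -> levels [6 10 2 4]
Step 3: flows [1->0,0->3,3->2] -> levels [6 9 3 4]

Answer: 6 9 3 4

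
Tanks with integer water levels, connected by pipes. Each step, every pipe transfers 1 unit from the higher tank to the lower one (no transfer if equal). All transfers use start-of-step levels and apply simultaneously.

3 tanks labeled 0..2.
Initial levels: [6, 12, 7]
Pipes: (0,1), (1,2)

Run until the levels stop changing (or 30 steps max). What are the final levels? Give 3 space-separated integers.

Answer: 9 7 9

Derivation:
Step 1: flows [1->0,1->2] -> levels [7 10 8]
Step 2: flows [1->0,1->2] -> levels [8 8 9]
Step 3: flows [0=1,2->1] -> levels [8 9 8]
Step 4: flows [1->0,1->2] -> levels [9 7 9]
Step 5: flows [0->1,2->1] -> levels [8 9 8]
  -> period-2 cycle: step 5 state = step 3 state; never stabilizes
  -> state at step 30: (30-3) mod 2 = 1, same as step 4 -> [9 7 9]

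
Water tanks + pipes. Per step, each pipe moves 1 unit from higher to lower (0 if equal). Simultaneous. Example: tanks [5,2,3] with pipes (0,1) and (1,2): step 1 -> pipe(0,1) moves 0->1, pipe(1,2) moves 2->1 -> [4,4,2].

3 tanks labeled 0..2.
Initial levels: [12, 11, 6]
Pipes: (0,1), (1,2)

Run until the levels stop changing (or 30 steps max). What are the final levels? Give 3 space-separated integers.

Step 1: flows [0->1,1->2] -> levels [11 11 7]
Step 2: flows [0=1,1->2] -> levels [11 10 8]
Step 3: flows [0->1,1->2] -> levels [10 10 9]
Step 4: flows [0=1,1->2] -> levels [10 9 10]
Step 5: flows [0->1,2->1] -> levels [9 11 9]
Step 6: flows [1->0,1->2] -> levels [10 9 10]
  -> period-2 cycle: step 6 state = step 4 state; never stabilizes
  -> state at step 30: (30-4) mod 2 = 0, same as step 4 -> [10 9 10]

Answer: 10 9 10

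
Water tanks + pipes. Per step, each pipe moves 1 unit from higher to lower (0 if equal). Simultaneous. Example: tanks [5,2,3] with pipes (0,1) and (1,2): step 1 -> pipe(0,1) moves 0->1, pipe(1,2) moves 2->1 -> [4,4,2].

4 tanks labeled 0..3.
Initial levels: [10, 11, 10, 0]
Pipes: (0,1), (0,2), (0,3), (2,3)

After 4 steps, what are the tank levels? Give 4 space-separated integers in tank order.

Step 1: flows [1->0,0=2,0->3,2->3] -> levels [10 10 9 2]
Step 2: flows [0=1,0->2,0->3,2->3] -> levels [8 10 9 4]
Step 3: flows [1->0,2->0,0->3,2->3] -> levels [9 9 7 6]
Step 4: flows [0=1,0->2,0->3,2->3] -> levels [7 9 7 8]

Answer: 7 9 7 8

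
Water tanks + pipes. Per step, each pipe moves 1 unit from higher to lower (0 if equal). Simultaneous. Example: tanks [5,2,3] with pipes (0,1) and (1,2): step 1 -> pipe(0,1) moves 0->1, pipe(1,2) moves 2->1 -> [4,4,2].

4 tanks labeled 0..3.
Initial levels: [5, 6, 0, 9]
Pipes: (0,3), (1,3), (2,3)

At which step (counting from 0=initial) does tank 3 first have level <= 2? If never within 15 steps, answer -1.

Step 1: flows [3->0,3->1,3->2] -> levels [6 7 1 6]
Step 2: flows [0=3,1->3,3->2] -> levels [6 6 2 6]
Step 3: flows [0=3,1=3,3->2] -> levels [6 6 3 5]
Step 4: flows [0->3,1->3,3->2] -> levels [5 5 4 6]
Step 5: flows [3->0,3->1,3->2] -> levels [6 6 5 3]
Step 6: flows [0->3,1->3,2->3] -> levels [5 5 4 6]
  -> period-2 cycle (repeats step 4); tank 3 never drops to <=2
Tank 3 never reaches <=2 within 15 steps

Answer: -1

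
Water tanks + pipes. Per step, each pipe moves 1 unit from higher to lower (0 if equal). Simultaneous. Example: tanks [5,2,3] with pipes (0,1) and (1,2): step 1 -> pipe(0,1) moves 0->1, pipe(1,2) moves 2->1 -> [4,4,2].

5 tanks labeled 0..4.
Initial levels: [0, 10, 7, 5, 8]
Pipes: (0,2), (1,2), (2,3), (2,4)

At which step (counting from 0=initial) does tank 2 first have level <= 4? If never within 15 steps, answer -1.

Answer: 4

Derivation:
Step 1: flows [2->0,1->2,2->3,4->2] -> levels [1 9 7 6 7]
Step 2: flows [2->0,1->2,2->3,2=4] -> levels [2 8 6 7 7]
Step 3: flows [2->0,1->2,3->2,4->2] -> levels [3 7 8 6 6]
Step 4: flows [2->0,2->1,2->3,2->4] -> levels [4 8 4 7 7]
Tank 2 first reaches <=4 at step 4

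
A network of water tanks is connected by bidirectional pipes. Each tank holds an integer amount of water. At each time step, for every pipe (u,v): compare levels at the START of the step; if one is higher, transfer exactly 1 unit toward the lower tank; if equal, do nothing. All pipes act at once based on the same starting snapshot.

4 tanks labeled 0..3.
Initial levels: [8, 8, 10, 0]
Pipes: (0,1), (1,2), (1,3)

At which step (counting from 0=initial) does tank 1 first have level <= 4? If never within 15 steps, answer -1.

Step 1: flows [0=1,2->1,1->3] -> levels [8 8 9 1]
Step 2: flows [0=1,2->1,1->3] -> levels [8 8 8 2]
Step 3: flows [0=1,1=2,1->3] -> levels [8 7 8 3]
Step 4: flows [0->1,2->1,1->3] -> levels [7 8 7 4]
Step 5: flows [1->0,1->2,1->3] -> levels [8 5 8 5]
Step 6: flows [0->1,2->1,1=3] -> levels [7 7 7 5]
Step 7: flows [0=1,1=2,1->3] -> levels [7 6 7 6]
Step 8: flows [0->1,2->1,1=3] -> levels [6 8 6 6]
Step 9: flows [1->0,1->2,1->3] -> levels [7 5 7 7]
Step 10: flows [0->1,2->1,3->1] -> levels [6 8 6 6]
  -> period-2 cycle (repeats step 8); tank 1 never drops to <=4
Tank 1 never reaches <=4 within 15 steps

Answer: -1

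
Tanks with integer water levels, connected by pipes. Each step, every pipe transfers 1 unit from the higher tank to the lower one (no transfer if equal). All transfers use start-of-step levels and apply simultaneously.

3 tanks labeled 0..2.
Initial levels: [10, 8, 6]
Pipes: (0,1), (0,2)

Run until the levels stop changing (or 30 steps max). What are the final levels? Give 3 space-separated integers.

Answer: 8 8 8

Derivation:
Step 1: flows [0->1,0->2] -> levels [8 9 7]
Step 2: flows [1->0,0->2] -> levels [8 8 8]
Step 3: flows [0=1,0=2] -> levels [8 8 8]
  -> stable (no change)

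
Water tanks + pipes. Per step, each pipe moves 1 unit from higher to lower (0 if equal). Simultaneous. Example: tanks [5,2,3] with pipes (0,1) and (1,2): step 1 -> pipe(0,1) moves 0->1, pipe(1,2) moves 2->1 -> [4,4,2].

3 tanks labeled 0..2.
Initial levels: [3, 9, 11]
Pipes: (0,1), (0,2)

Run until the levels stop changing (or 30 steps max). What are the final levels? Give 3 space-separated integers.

Step 1: flows [1->0,2->0] -> levels [5 8 10]
Step 2: flows [1->0,2->0] -> levels [7 7 9]
Step 3: flows [0=1,2->0] -> levels [8 7 8]
Step 4: flows [0->1,0=2] -> levels [7 8 8]
Step 5: flows [1->0,2->0] -> levels [9 7 7]
Step 6: flows [0->1,0->2] -> levels [7 8 8]
  -> period-2 cycle: step 6 state = step 4 state; never stabilizes
  -> state at step 30: (30-4) mod 2 = 0, same as step 4 -> [7 8 8]

Answer: 7 8 8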